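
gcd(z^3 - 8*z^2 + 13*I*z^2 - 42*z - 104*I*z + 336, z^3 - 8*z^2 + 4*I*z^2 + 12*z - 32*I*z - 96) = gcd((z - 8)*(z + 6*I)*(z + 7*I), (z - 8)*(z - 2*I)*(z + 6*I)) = z^2 + z*(-8 + 6*I) - 48*I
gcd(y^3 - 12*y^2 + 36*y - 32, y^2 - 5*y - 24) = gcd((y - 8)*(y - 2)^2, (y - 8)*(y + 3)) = y - 8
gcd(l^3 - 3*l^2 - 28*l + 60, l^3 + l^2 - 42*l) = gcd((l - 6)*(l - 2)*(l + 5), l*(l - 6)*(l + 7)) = l - 6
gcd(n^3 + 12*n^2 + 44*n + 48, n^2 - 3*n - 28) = n + 4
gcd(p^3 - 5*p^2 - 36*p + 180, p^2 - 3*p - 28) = 1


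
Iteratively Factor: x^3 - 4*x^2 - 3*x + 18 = (x - 3)*(x^2 - x - 6) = (x - 3)^2*(x + 2)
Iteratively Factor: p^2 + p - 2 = (p + 2)*(p - 1)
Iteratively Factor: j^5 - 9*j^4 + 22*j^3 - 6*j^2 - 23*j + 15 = (j - 3)*(j^4 - 6*j^3 + 4*j^2 + 6*j - 5) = (j - 3)*(j - 1)*(j^3 - 5*j^2 - j + 5) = (j - 5)*(j - 3)*(j - 1)*(j^2 - 1) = (j - 5)*(j - 3)*(j - 1)^2*(j + 1)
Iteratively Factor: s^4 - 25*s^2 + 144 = (s - 4)*(s^3 + 4*s^2 - 9*s - 36) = (s - 4)*(s - 3)*(s^2 + 7*s + 12) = (s - 4)*(s - 3)*(s + 3)*(s + 4)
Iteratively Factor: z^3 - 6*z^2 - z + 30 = (z - 3)*(z^2 - 3*z - 10) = (z - 3)*(z + 2)*(z - 5)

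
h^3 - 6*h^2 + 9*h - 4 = (h - 4)*(h - 1)^2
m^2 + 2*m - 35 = (m - 5)*(m + 7)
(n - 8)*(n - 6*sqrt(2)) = n^2 - 6*sqrt(2)*n - 8*n + 48*sqrt(2)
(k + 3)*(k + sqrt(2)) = k^2 + sqrt(2)*k + 3*k + 3*sqrt(2)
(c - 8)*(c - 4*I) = c^2 - 8*c - 4*I*c + 32*I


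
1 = 1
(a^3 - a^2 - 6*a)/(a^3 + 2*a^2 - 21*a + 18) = a*(a + 2)/(a^2 + 5*a - 6)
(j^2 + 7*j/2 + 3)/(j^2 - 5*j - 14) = (j + 3/2)/(j - 7)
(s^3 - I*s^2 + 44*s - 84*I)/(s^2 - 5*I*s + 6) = (s^2 + 5*I*s + 14)/(s + I)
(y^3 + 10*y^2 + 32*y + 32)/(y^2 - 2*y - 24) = (y^2 + 6*y + 8)/(y - 6)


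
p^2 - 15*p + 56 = (p - 8)*(p - 7)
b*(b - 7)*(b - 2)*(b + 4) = b^4 - 5*b^3 - 22*b^2 + 56*b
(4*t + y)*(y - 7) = 4*t*y - 28*t + y^2 - 7*y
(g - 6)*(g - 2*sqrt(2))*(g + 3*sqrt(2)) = g^3 - 6*g^2 + sqrt(2)*g^2 - 12*g - 6*sqrt(2)*g + 72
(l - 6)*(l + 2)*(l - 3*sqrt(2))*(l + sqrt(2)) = l^4 - 4*l^3 - 2*sqrt(2)*l^3 - 18*l^2 + 8*sqrt(2)*l^2 + 24*l + 24*sqrt(2)*l + 72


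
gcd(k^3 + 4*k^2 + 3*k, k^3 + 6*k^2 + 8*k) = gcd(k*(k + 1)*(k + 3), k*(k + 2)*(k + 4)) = k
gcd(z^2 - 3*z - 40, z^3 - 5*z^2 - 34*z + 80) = z^2 - 3*z - 40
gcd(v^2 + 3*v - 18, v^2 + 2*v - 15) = v - 3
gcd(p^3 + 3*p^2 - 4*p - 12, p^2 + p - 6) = p^2 + p - 6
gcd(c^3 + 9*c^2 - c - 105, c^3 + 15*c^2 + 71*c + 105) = c^2 + 12*c + 35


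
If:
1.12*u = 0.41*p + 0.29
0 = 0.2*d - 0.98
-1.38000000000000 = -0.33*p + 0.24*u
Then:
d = 4.90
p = 5.96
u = 2.44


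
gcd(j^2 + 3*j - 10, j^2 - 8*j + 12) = j - 2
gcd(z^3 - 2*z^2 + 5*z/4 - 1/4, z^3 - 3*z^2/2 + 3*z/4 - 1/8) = z^2 - z + 1/4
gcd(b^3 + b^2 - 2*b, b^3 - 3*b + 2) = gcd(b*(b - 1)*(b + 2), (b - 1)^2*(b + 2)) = b^2 + b - 2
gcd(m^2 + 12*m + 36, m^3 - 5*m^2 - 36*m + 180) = m + 6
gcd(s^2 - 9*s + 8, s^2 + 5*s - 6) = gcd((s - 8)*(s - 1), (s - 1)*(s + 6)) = s - 1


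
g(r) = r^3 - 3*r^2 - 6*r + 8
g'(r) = 3*r^2 - 6*r - 6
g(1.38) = -3.37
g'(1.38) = -8.57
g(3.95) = -0.88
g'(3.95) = 17.11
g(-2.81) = -21.02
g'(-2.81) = 34.55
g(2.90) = -10.24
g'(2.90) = 1.83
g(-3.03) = -29.18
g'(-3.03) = 39.72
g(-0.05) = 8.29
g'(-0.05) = -5.69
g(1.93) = -7.57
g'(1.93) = -6.41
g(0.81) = 1.70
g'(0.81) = -8.89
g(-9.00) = -910.00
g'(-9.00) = 291.00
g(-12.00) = -2080.00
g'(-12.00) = 498.00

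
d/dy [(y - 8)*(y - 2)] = 2*y - 10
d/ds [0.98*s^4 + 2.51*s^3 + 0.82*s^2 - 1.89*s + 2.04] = 3.92*s^3 + 7.53*s^2 + 1.64*s - 1.89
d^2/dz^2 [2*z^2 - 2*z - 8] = 4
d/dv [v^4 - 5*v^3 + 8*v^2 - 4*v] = 4*v^3 - 15*v^2 + 16*v - 4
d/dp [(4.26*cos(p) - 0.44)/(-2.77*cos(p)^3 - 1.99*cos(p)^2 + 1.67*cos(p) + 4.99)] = (-23.6004*cos(p)^3 - 4.821*cos(p)^2 + 1.7512*cos(p) - 21.9922)*sin(p)/(7.6729*cos(p)^6 + 11.0246*cos(p)^5 - 5.2917*cos(p)^4 - 34.2912*cos(p)^3 - 17.0713*cos(p)^2 + 16.6666*cos(p) + 24.9001)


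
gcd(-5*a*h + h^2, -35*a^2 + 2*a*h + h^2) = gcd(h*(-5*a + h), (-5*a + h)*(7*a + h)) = 5*a - h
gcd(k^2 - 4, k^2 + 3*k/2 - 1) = k + 2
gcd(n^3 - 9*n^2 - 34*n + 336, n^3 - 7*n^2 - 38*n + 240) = n^2 - 2*n - 48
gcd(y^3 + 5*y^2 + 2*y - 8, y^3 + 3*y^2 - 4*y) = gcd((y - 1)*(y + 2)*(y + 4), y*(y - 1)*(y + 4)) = y^2 + 3*y - 4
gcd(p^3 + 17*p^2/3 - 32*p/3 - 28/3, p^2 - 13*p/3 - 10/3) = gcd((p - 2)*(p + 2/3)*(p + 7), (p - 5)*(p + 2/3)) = p + 2/3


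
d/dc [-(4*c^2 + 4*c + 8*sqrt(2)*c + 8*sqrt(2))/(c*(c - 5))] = 8*(sqrt(2)*c^2 + 3*c^2 + 2*sqrt(2)*c - 5*sqrt(2))/(c^2*(c^2 - 10*c + 25))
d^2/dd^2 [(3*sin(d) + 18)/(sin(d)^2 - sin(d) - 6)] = 3*(-sin(d)^5 - 25*sin(d)^4 - 16*sin(d)^3 - 108*sin(d)^2 + 72)/((sin(d) - 3)^3*(sin(d) + 2)^3)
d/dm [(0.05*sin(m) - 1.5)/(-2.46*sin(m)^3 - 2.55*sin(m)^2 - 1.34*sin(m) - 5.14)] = (0.246*sin(m)^3 - 10.9425*sin(m)^2 - 7.65*sin(m) - 2.267)*cos(m)/(6.0516*sin(m)^6 + 12.546*sin(m)^5 + 13.0953*sin(m)^4 + 32.1228*sin(m)^3 + 28.0096*sin(m)^2 + 13.7752*sin(m) + 26.4196)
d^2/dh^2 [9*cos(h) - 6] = -9*cos(h)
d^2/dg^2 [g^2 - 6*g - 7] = 2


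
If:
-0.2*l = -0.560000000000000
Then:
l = 2.80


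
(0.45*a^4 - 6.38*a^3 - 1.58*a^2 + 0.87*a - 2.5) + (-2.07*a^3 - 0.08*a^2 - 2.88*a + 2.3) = 0.45*a^4 - 8.45*a^3 - 1.66*a^2 - 2.01*a - 0.2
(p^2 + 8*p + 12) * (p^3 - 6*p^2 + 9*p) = p^5 + 2*p^4 - 27*p^3 + 108*p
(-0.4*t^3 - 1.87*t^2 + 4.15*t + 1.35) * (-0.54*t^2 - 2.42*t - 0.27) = 0.216*t^5 + 1.9778*t^4 + 2.3924*t^3 - 10.2671*t^2 - 4.3875*t - 0.3645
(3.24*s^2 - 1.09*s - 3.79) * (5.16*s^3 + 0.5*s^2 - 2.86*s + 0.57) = 16.7184*s^5 - 4.0044*s^4 - 29.3678*s^3 + 3.0692*s^2 + 10.2181*s - 2.1603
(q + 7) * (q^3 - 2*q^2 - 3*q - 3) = q^4 + 5*q^3 - 17*q^2 - 24*q - 21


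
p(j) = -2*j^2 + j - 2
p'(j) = 1 - 4*j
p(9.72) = -181.24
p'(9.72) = -37.88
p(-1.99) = -11.91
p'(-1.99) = 8.96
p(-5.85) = -76.30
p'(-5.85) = 24.40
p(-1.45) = -7.66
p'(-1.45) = 6.80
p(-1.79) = -10.20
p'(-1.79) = 8.16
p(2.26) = -9.96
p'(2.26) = -8.04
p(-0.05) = -2.06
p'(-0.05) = 1.20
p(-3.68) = -32.76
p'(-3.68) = 15.72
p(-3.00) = -23.00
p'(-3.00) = 13.00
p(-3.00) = -23.00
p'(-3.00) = 13.00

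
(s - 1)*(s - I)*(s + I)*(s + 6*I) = s^4 - s^3 + 6*I*s^3 + s^2 - 6*I*s^2 - s + 6*I*s - 6*I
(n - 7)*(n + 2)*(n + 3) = n^3 - 2*n^2 - 29*n - 42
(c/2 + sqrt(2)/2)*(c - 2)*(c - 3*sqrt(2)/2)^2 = c^4/2 - sqrt(2)*c^3 - c^3 - 3*c^2/4 + 2*sqrt(2)*c^2 + 3*c/2 + 9*sqrt(2)*c/4 - 9*sqrt(2)/2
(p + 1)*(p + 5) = p^2 + 6*p + 5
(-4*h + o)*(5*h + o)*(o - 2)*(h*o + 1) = -20*h^3*o^2 + 40*h^3*o + h^2*o^3 - 2*h^2*o^2 - 20*h^2*o + 40*h^2 + h*o^4 - 2*h*o^3 + h*o^2 - 2*h*o + o^3 - 2*o^2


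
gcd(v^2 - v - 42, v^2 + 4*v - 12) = v + 6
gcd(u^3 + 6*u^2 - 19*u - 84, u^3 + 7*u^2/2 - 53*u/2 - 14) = u^2 + 3*u - 28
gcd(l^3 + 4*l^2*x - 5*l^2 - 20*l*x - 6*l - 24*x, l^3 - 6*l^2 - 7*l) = l + 1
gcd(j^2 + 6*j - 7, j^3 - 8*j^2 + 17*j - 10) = j - 1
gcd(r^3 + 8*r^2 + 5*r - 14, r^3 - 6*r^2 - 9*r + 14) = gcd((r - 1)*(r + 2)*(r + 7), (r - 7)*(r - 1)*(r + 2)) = r^2 + r - 2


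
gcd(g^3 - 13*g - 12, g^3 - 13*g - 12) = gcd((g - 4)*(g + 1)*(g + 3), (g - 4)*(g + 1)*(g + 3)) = g^3 - 13*g - 12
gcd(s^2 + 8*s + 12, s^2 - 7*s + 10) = 1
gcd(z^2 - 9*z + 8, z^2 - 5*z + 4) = z - 1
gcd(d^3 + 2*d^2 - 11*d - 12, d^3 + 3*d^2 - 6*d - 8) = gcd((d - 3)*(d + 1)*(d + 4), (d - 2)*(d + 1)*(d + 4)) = d^2 + 5*d + 4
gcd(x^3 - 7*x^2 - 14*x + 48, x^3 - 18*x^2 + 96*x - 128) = x^2 - 10*x + 16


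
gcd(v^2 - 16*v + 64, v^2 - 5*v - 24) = v - 8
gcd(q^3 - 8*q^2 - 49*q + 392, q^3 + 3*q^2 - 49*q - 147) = q^2 - 49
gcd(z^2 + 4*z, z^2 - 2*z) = z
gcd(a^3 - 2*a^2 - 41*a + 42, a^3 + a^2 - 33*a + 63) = 1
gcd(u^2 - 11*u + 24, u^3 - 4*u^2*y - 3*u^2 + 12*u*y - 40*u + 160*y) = u - 8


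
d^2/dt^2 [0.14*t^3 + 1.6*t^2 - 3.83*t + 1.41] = 0.84*t + 3.2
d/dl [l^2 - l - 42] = 2*l - 1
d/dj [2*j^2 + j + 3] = 4*j + 1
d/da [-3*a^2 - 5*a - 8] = -6*a - 5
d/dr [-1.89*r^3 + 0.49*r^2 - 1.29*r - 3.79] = -5.67*r^2 + 0.98*r - 1.29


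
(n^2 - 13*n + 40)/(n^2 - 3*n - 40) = (n - 5)/(n + 5)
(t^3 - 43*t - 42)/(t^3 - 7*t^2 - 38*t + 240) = (t^2 - 6*t - 7)/(t^2 - 13*t + 40)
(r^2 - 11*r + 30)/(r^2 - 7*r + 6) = (r - 5)/(r - 1)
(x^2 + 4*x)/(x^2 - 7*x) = (x + 4)/(x - 7)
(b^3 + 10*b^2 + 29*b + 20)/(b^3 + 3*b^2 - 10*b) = (b^2 + 5*b + 4)/(b*(b - 2))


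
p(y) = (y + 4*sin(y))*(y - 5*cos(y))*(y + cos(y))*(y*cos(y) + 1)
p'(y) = (1 - sin(y))*(y + 4*sin(y))*(y - 5*cos(y))*(y*cos(y) + 1) + (y + 4*sin(y))*(y - 5*cos(y))*(y + cos(y))*(-y*sin(y) + cos(y)) + (y + 4*sin(y))*(y + cos(y))*(y*cos(y) + 1)*(5*sin(y) + 1) + (y - 5*cos(y))*(y + cos(y))*(y*cos(y) + 1)*(4*cos(y) + 1) = -(y + 4*sin(y))*(y - 5*cos(y))*(y + cos(y))*(y*sin(y) - cos(y)) - (y + 4*sin(y))*(y - 5*cos(y))*(y*cos(y) + 1)*(sin(y) - 1) + (y + 4*sin(y))*(y + cos(y))*(y*cos(y) + 1)*(5*sin(y) + 1) + (y - 5*cos(y))*(y + cos(y))*(y*cos(y) + 1)*(4*cos(y) + 1)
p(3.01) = -112.78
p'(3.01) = -56.18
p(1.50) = 10.93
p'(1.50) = 45.59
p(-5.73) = 685.00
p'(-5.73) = -1829.32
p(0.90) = -21.13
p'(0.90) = 26.91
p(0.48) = -17.94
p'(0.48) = -35.48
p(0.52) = -19.29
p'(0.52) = -31.89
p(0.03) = -0.79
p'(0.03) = -27.66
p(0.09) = -2.60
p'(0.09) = -32.60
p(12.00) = 10956.31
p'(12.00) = 10977.56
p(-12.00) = 16271.87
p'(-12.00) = -24580.98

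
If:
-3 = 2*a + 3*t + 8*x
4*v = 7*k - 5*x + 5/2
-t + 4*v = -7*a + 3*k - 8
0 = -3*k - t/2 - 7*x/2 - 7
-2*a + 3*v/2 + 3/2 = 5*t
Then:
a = -10435/24782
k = -52859/24782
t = -5230/12391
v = -36781/12391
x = -1381/12391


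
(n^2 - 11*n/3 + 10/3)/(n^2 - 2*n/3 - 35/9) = 3*(-3*n^2 + 11*n - 10)/(-9*n^2 + 6*n + 35)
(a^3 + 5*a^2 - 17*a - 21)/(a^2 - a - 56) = (a^2 - 2*a - 3)/(a - 8)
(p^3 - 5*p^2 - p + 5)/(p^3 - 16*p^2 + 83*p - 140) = (p^2 - 1)/(p^2 - 11*p + 28)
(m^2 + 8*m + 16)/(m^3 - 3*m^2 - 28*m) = (m + 4)/(m*(m - 7))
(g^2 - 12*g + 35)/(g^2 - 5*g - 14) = (g - 5)/(g + 2)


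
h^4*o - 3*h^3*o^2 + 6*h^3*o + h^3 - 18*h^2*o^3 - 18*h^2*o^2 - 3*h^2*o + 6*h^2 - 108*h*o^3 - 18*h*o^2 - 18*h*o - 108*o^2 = (h + 6)*(h - 6*o)*(h + 3*o)*(h*o + 1)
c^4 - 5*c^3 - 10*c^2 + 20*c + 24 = (c - 6)*(c - 2)*(c + 1)*(c + 2)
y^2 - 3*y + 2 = (y - 2)*(y - 1)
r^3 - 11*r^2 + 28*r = r*(r - 7)*(r - 4)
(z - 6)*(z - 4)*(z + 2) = z^3 - 8*z^2 + 4*z + 48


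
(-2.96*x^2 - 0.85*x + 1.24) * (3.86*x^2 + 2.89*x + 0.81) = -11.4256*x^4 - 11.8354*x^3 - 0.0677000000000012*x^2 + 2.8951*x + 1.0044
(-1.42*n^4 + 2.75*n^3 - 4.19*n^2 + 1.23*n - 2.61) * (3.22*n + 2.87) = -4.5724*n^5 + 4.7796*n^4 - 5.5993*n^3 - 8.0647*n^2 - 4.8741*n - 7.4907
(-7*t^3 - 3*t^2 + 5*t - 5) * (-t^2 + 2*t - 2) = 7*t^5 - 11*t^4 + 3*t^3 + 21*t^2 - 20*t + 10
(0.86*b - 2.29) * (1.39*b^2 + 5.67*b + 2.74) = 1.1954*b^3 + 1.6931*b^2 - 10.6279*b - 6.2746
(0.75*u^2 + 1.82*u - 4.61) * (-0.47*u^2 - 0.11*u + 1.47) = -0.3525*u^4 - 0.9379*u^3 + 3.069*u^2 + 3.1825*u - 6.7767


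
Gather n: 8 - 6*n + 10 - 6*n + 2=20 - 12*n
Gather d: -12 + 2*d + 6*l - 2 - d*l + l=d*(2 - l) + 7*l - 14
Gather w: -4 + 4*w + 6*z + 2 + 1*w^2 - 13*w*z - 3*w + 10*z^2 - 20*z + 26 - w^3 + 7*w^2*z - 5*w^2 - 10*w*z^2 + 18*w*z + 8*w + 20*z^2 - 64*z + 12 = -w^3 + w^2*(7*z - 4) + w*(-10*z^2 + 5*z + 9) + 30*z^2 - 78*z + 36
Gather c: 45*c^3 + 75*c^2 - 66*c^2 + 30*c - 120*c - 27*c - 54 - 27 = 45*c^3 + 9*c^2 - 117*c - 81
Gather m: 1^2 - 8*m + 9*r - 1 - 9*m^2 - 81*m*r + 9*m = -9*m^2 + m*(1 - 81*r) + 9*r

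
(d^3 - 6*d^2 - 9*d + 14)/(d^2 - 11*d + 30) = (d^3 - 6*d^2 - 9*d + 14)/(d^2 - 11*d + 30)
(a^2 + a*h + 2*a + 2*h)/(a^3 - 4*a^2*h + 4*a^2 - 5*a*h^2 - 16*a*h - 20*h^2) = (a + 2)/(a^2 - 5*a*h + 4*a - 20*h)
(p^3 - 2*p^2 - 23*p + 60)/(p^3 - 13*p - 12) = (p^2 + 2*p - 15)/(p^2 + 4*p + 3)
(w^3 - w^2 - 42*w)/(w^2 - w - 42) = w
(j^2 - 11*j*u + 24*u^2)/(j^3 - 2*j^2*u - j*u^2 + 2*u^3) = (j^2 - 11*j*u + 24*u^2)/(j^3 - 2*j^2*u - j*u^2 + 2*u^3)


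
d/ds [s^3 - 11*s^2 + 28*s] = 3*s^2 - 22*s + 28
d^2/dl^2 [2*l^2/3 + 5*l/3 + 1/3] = 4/3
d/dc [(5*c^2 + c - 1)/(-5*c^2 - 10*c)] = (-9*c^2 - 2*c - 2)/(5*c^2*(c^2 + 4*c + 4))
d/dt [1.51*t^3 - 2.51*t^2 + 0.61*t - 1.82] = 4.53*t^2 - 5.02*t + 0.61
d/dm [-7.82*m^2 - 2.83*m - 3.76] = -15.64*m - 2.83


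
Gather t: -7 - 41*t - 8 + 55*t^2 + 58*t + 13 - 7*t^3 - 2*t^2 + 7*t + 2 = -7*t^3 + 53*t^2 + 24*t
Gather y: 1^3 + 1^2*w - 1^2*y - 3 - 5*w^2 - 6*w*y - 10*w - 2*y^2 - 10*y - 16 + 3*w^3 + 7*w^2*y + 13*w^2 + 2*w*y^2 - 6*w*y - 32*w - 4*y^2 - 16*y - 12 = 3*w^3 + 8*w^2 - 41*w + y^2*(2*w - 6) + y*(7*w^2 - 12*w - 27) - 30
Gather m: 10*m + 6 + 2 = 10*m + 8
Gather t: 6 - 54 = -48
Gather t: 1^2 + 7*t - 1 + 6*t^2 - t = 6*t^2 + 6*t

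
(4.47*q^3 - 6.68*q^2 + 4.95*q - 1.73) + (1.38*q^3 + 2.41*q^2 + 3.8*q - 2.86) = 5.85*q^3 - 4.27*q^2 + 8.75*q - 4.59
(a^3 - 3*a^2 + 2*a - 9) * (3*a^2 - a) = 3*a^5 - 10*a^4 + 9*a^3 - 29*a^2 + 9*a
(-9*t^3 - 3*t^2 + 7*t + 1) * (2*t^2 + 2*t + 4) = -18*t^5 - 24*t^4 - 28*t^3 + 4*t^2 + 30*t + 4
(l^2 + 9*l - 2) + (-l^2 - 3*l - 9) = 6*l - 11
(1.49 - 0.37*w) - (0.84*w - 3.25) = 4.74 - 1.21*w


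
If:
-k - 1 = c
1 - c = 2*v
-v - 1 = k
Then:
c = 1/3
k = -4/3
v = 1/3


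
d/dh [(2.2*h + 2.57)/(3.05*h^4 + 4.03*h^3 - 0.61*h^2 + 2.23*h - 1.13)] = (-20.13*h^4 - 49.086*h^3 - 29.7293*h^2 + 3.1354*h - 8.2171)/(9.3025*h^8 + 24.583*h^7 + 12.5199*h^6 + 8.6864*h^5 + 11.4529*h^4 - 11.8284*h^3 + 6.3515*h^2 - 5.0398*h + 1.2769)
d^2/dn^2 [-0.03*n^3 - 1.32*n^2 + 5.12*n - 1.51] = -0.18*n - 2.64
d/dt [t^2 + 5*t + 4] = 2*t + 5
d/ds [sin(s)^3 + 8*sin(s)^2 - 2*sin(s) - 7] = (3*sin(s)^2 + 16*sin(s) - 2)*cos(s)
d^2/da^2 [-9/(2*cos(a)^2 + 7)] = 36*(4*sin(a)^4 + 12*sin(a)^2 - 9)/(cos(2*a) + 8)^3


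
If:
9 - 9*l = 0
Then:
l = 1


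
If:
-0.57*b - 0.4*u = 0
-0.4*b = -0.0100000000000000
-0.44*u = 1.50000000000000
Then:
No Solution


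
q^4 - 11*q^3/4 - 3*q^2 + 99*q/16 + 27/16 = (q - 3)*(q - 3/2)*(q + 1/4)*(q + 3/2)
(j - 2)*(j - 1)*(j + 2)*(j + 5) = j^4 + 4*j^3 - 9*j^2 - 16*j + 20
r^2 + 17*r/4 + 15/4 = (r + 5/4)*(r + 3)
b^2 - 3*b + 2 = (b - 2)*(b - 1)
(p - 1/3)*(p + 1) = p^2 + 2*p/3 - 1/3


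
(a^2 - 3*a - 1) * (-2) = -2*a^2 + 6*a + 2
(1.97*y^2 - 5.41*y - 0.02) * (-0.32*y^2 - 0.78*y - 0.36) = -0.6304*y^4 + 0.1946*y^3 + 3.517*y^2 + 1.9632*y + 0.0072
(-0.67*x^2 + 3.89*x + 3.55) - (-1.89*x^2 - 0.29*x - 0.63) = 1.22*x^2 + 4.18*x + 4.18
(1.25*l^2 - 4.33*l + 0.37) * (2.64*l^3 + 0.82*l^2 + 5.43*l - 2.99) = 3.3*l^5 - 10.4062*l^4 + 4.2137*l^3 - 26.946*l^2 + 14.9558*l - 1.1063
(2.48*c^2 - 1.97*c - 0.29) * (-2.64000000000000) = -6.5472*c^2 + 5.2008*c + 0.7656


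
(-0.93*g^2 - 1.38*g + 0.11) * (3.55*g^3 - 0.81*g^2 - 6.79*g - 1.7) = -3.3015*g^5 - 4.1457*g^4 + 7.823*g^3 + 10.8621*g^2 + 1.5991*g - 0.187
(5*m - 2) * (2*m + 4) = 10*m^2 + 16*m - 8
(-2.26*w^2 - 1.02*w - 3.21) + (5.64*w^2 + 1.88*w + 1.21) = 3.38*w^2 + 0.86*w - 2.0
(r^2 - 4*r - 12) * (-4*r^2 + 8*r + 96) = -4*r^4 + 24*r^3 + 112*r^2 - 480*r - 1152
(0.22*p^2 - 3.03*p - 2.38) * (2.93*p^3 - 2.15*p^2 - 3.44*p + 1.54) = 0.6446*p^5 - 9.3509*p^4 - 1.2157*p^3 + 15.879*p^2 + 3.521*p - 3.6652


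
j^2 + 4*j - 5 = (j - 1)*(j + 5)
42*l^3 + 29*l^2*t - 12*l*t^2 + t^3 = (-7*l + t)*(-6*l + t)*(l + t)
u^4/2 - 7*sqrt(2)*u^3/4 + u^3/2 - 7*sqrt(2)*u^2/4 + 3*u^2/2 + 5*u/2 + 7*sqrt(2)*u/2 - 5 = (u/2 + 1)*(u - 1)*(u - 5*sqrt(2)/2)*(u - sqrt(2))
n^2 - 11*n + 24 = (n - 8)*(n - 3)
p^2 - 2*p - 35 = (p - 7)*(p + 5)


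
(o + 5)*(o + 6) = o^2 + 11*o + 30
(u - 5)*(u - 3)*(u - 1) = u^3 - 9*u^2 + 23*u - 15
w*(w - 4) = w^2 - 4*w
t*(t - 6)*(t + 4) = t^3 - 2*t^2 - 24*t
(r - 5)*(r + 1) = r^2 - 4*r - 5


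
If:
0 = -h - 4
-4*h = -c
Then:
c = -16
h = -4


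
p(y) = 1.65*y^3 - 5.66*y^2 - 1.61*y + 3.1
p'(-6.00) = 244.51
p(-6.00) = -547.40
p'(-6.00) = 244.51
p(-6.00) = -547.40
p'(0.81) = -7.53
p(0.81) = -1.04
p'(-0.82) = 11.00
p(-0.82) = -0.30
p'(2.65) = 3.15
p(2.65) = -10.21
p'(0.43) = -5.56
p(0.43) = 1.49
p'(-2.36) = 52.67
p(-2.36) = -46.31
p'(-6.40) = 273.59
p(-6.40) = -650.97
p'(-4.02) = 123.89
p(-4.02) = -189.09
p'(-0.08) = -0.67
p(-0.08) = 3.19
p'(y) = 4.95*y^2 - 11.32*y - 1.61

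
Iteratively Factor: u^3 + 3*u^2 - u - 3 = (u + 3)*(u^2 - 1) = (u + 1)*(u + 3)*(u - 1)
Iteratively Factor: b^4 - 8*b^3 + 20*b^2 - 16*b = (b)*(b^3 - 8*b^2 + 20*b - 16) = b*(b - 2)*(b^2 - 6*b + 8) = b*(b - 2)^2*(b - 4)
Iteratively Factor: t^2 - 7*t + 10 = (t - 5)*(t - 2)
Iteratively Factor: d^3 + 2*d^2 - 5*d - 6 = (d + 3)*(d^2 - d - 2) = (d - 2)*(d + 3)*(d + 1)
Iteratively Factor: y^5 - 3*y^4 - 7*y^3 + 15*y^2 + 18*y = (y + 2)*(y^4 - 5*y^3 + 3*y^2 + 9*y) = y*(y + 2)*(y^3 - 5*y^2 + 3*y + 9) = y*(y - 3)*(y + 2)*(y^2 - 2*y - 3) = y*(y - 3)^2*(y + 2)*(y + 1)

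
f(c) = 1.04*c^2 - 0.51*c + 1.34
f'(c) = 2.08*c - 0.51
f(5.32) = 28.06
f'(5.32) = 10.56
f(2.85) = 8.33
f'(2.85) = 5.42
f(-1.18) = 3.39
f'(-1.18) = -2.96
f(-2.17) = 7.34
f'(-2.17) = -5.02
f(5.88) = 34.30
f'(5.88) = 11.72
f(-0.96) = 2.79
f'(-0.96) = -2.51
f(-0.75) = 2.31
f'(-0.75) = -2.07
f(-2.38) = 8.44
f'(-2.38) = -5.46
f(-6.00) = 41.84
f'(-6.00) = -12.99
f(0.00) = 1.34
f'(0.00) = -0.51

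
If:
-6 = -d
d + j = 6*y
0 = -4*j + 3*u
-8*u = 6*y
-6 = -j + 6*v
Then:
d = 6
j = -18/35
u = -24/35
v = -38/35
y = 32/35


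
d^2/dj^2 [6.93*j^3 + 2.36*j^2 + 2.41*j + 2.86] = 41.58*j + 4.72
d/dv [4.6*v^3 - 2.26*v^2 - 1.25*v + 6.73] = 13.8*v^2 - 4.52*v - 1.25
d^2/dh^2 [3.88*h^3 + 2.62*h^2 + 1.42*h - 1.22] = 23.28*h + 5.24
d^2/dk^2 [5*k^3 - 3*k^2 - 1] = 30*k - 6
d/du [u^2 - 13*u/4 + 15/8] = 2*u - 13/4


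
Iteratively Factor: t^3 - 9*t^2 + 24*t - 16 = (t - 4)*(t^2 - 5*t + 4) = (t - 4)^2*(t - 1)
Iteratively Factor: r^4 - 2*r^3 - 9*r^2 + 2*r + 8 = (r - 1)*(r^3 - r^2 - 10*r - 8) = (r - 1)*(r + 1)*(r^2 - 2*r - 8) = (r - 1)*(r + 1)*(r + 2)*(r - 4)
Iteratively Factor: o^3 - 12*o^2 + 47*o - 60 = (o - 4)*(o^2 - 8*o + 15) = (o - 5)*(o - 4)*(o - 3)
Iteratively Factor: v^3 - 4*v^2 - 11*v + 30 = (v - 5)*(v^2 + v - 6) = (v - 5)*(v - 2)*(v + 3)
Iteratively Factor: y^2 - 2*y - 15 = (y + 3)*(y - 5)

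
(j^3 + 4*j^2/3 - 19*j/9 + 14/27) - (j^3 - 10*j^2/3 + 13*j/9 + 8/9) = 14*j^2/3 - 32*j/9 - 10/27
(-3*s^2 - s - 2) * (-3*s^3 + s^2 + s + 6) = 9*s^5 + 2*s^3 - 21*s^2 - 8*s - 12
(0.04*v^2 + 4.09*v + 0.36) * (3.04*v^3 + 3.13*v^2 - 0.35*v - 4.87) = 0.1216*v^5 + 12.5588*v^4 + 13.8821*v^3 - 0.4995*v^2 - 20.0443*v - 1.7532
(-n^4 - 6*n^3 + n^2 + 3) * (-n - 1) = n^5 + 7*n^4 + 5*n^3 - n^2 - 3*n - 3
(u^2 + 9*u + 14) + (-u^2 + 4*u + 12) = 13*u + 26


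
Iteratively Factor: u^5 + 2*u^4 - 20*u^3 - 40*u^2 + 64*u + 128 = (u + 4)*(u^4 - 2*u^3 - 12*u^2 + 8*u + 32) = (u + 2)*(u + 4)*(u^3 - 4*u^2 - 4*u + 16) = (u + 2)^2*(u + 4)*(u^2 - 6*u + 8) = (u - 2)*(u + 2)^2*(u + 4)*(u - 4)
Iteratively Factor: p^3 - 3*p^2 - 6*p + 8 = (p - 1)*(p^2 - 2*p - 8) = (p - 1)*(p + 2)*(p - 4)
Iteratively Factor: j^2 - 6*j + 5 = (j - 1)*(j - 5)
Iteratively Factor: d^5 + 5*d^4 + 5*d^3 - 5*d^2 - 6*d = (d + 2)*(d^4 + 3*d^3 - d^2 - 3*d) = (d - 1)*(d + 2)*(d^3 + 4*d^2 + 3*d) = d*(d - 1)*(d + 2)*(d^2 + 4*d + 3) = d*(d - 1)*(d + 2)*(d + 3)*(d + 1)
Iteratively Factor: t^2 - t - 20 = (t - 5)*(t + 4)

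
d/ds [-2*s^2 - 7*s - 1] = -4*s - 7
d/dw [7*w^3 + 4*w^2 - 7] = w*(21*w + 8)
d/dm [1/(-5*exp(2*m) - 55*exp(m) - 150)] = (2*exp(m) + 11)*exp(m)/(5*(exp(2*m) + 11*exp(m) + 30)^2)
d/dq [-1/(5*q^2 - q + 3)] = (10*q - 1)/(5*q^2 - q + 3)^2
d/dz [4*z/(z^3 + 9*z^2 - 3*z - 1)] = 4*(z^3 + 9*z^2 - 3*z*(z^2 + 6*z - 1) - 3*z - 1)/(z^3 + 9*z^2 - 3*z - 1)^2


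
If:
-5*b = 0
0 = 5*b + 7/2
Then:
No Solution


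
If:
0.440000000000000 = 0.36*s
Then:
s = 1.22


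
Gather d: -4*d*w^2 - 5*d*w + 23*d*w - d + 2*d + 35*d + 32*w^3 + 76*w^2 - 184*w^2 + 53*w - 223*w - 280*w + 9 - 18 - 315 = d*(-4*w^2 + 18*w + 36) + 32*w^3 - 108*w^2 - 450*w - 324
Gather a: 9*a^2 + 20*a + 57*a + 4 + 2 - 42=9*a^2 + 77*a - 36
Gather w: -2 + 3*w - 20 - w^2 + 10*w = -w^2 + 13*w - 22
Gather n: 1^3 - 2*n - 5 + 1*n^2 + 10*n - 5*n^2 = -4*n^2 + 8*n - 4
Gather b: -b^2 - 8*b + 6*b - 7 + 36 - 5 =-b^2 - 2*b + 24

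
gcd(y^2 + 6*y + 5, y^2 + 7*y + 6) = y + 1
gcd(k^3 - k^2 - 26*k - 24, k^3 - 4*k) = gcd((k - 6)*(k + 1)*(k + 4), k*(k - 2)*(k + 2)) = 1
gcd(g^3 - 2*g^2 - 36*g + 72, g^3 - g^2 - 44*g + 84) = g^2 - 8*g + 12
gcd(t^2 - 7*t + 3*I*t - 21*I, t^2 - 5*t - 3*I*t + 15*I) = 1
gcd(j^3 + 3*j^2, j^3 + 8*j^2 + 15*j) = j^2 + 3*j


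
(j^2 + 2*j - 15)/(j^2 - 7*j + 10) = (j^2 + 2*j - 15)/(j^2 - 7*j + 10)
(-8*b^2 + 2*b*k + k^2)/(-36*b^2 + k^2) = (8*b^2 - 2*b*k - k^2)/(36*b^2 - k^2)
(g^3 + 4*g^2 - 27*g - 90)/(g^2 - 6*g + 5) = (g^2 + 9*g + 18)/(g - 1)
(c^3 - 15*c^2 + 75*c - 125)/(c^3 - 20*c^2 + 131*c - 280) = (c^2 - 10*c + 25)/(c^2 - 15*c + 56)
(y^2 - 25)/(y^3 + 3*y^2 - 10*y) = (y - 5)/(y*(y - 2))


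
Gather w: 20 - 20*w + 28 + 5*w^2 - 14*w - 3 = 5*w^2 - 34*w + 45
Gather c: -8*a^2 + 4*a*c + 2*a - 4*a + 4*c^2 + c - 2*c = -8*a^2 - 2*a + 4*c^2 + c*(4*a - 1)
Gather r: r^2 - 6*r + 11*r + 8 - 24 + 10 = r^2 + 5*r - 6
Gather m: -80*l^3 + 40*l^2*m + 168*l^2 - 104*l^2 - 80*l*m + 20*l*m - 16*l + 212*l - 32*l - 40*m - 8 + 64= -80*l^3 + 64*l^2 + 164*l + m*(40*l^2 - 60*l - 40) + 56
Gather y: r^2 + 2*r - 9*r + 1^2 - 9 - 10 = r^2 - 7*r - 18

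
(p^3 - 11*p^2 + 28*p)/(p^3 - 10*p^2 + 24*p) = (p - 7)/(p - 6)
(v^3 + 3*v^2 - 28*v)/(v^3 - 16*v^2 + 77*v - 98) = v*(v^2 + 3*v - 28)/(v^3 - 16*v^2 + 77*v - 98)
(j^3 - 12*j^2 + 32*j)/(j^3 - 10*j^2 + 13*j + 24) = j*(j - 4)/(j^2 - 2*j - 3)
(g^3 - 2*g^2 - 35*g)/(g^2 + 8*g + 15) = g*(g - 7)/(g + 3)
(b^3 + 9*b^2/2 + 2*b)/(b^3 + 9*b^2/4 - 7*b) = 2*(2*b + 1)/(4*b - 7)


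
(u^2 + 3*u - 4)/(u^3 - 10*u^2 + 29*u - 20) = (u + 4)/(u^2 - 9*u + 20)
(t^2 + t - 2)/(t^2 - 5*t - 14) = (t - 1)/(t - 7)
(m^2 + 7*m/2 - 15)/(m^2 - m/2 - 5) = (m + 6)/(m + 2)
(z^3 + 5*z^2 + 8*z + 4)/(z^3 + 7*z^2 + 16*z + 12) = (z + 1)/(z + 3)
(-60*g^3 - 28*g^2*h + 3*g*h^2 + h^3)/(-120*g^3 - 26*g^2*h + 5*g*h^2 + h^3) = (2*g + h)/(4*g + h)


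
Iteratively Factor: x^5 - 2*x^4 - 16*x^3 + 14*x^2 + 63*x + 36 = (x - 3)*(x^4 + x^3 - 13*x^2 - 25*x - 12) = (x - 3)*(x + 3)*(x^3 - 2*x^2 - 7*x - 4) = (x - 4)*(x - 3)*(x + 3)*(x^2 + 2*x + 1) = (x - 4)*(x - 3)*(x + 1)*(x + 3)*(x + 1)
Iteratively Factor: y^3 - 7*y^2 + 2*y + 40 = (y + 2)*(y^2 - 9*y + 20) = (y - 4)*(y + 2)*(y - 5)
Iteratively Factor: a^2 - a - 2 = (a + 1)*(a - 2)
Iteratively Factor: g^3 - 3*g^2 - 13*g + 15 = (g + 3)*(g^2 - 6*g + 5) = (g - 1)*(g + 3)*(g - 5)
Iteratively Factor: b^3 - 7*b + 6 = (b + 3)*(b^2 - 3*b + 2) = (b - 2)*(b + 3)*(b - 1)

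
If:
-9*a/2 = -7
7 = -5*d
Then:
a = 14/9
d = -7/5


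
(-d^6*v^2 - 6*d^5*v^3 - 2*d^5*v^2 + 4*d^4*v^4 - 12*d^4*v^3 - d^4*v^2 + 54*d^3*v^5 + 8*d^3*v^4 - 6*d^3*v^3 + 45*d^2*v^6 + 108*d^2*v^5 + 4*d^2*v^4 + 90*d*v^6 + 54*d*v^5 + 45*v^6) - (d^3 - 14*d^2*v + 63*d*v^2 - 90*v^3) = -d^6*v^2 - 6*d^5*v^3 - 2*d^5*v^2 + 4*d^4*v^4 - 12*d^4*v^3 - d^4*v^2 + 54*d^3*v^5 + 8*d^3*v^4 - 6*d^3*v^3 - d^3 + 45*d^2*v^6 + 108*d^2*v^5 + 4*d^2*v^4 + 14*d^2*v + 90*d*v^6 + 54*d*v^5 - 63*d*v^2 + 45*v^6 + 90*v^3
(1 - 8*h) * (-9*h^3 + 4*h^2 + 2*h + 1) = 72*h^4 - 41*h^3 - 12*h^2 - 6*h + 1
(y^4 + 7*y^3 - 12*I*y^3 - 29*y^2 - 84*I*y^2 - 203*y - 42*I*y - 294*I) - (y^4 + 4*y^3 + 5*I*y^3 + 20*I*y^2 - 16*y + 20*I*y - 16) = 3*y^3 - 17*I*y^3 - 29*y^2 - 104*I*y^2 - 187*y - 62*I*y + 16 - 294*I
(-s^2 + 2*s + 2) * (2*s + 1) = -2*s^3 + 3*s^2 + 6*s + 2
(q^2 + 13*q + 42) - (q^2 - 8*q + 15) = 21*q + 27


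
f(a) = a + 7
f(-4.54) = 2.46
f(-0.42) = 6.58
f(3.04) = 10.04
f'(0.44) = 1.00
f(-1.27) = 5.73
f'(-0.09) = 1.00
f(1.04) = 8.04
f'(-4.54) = 1.00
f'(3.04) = 1.00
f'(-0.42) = 1.00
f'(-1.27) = 1.00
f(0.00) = 7.00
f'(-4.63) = 1.00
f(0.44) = 7.44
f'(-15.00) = 1.00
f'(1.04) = 1.00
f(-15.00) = -8.00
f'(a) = 1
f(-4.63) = 2.37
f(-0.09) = 6.91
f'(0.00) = 1.00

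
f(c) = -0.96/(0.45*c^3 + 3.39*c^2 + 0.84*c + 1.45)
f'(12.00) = 0.00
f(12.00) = -0.00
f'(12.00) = 0.00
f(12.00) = -0.00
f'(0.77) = 0.35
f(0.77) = -0.22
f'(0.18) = 0.69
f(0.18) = -0.56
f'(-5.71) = 0.01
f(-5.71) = -0.04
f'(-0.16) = -0.10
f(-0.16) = -0.69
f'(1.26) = 0.14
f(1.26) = -0.11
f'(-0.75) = -0.52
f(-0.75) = -0.38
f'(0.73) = 0.38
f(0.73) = -0.24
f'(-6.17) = 0.03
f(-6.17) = -0.05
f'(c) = -0.96*(-1.35*c^2 - 6.78*c - 0.84)/(0.45*c^3 + 3.39*c^2 + 0.84*c + 1.45)^2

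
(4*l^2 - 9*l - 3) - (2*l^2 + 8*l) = 2*l^2 - 17*l - 3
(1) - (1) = 0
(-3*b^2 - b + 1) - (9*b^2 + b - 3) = -12*b^2 - 2*b + 4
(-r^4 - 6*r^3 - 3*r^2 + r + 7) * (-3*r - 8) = 3*r^5 + 26*r^4 + 57*r^3 + 21*r^2 - 29*r - 56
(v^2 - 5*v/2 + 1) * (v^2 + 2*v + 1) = v^4 - v^3/2 - 3*v^2 - v/2 + 1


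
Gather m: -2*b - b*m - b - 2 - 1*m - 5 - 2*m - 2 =-3*b + m*(-b - 3) - 9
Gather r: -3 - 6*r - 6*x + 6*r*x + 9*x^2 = r*(6*x - 6) + 9*x^2 - 6*x - 3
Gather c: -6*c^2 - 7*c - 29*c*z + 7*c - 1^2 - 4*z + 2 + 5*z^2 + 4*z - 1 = -6*c^2 - 29*c*z + 5*z^2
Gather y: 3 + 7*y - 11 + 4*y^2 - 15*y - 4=4*y^2 - 8*y - 12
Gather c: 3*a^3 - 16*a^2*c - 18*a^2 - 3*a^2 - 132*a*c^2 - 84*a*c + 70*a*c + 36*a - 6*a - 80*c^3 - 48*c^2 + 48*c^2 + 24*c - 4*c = 3*a^3 - 21*a^2 - 132*a*c^2 + 30*a - 80*c^3 + c*(-16*a^2 - 14*a + 20)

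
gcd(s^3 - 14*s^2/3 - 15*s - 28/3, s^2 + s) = s + 1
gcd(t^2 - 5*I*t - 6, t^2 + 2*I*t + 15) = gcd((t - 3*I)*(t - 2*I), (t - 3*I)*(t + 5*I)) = t - 3*I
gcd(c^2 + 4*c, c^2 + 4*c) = c^2 + 4*c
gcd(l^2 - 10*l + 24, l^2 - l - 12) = l - 4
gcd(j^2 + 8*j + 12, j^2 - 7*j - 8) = 1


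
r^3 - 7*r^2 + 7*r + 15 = (r - 5)*(r - 3)*(r + 1)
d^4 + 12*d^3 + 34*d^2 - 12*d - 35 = (d - 1)*(d + 1)*(d + 5)*(d + 7)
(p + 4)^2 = p^2 + 8*p + 16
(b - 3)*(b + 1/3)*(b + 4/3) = b^3 - 4*b^2/3 - 41*b/9 - 4/3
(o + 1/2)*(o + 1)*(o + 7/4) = o^3 + 13*o^2/4 + 25*o/8 + 7/8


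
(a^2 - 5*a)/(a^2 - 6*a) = (a - 5)/(a - 6)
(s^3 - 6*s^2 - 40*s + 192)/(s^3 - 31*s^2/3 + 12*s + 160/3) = 3*(s + 6)/(3*s + 5)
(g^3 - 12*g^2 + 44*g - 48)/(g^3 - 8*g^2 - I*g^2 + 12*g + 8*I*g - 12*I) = (g - 4)/(g - I)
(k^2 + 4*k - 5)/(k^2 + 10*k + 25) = (k - 1)/(k + 5)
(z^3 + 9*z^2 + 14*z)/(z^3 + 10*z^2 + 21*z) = (z + 2)/(z + 3)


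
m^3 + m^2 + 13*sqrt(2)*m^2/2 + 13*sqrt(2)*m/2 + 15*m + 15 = (m + 1)*(m + 3*sqrt(2)/2)*(m + 5*sqrt(2))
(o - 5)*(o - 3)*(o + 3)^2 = o^4 - 2*o^3 - 24*o^2 + 18*o + 135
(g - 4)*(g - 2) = g^2 - 6*g + 8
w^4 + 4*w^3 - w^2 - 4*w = w*(w - 1)*(w + 1)*(w + 4)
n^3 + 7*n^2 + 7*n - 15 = (n - 1)*(n + 3)*(n + 5)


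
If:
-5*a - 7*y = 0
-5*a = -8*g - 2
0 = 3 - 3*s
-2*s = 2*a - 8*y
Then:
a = -7/27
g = -89/216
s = 1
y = 5/27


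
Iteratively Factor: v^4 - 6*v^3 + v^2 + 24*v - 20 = (v - 2)*(v^3 - 4*v^2 - 7*v + 10) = (v - 2)*(v + 2)*(v^2 - 6*v + 5) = (v - 5)*(v - 2)*(v + 2)*(v - 1)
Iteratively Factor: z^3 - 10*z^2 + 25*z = (z - 5)*(z^2 - 5*z) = z*(z - 5)*(z - 5)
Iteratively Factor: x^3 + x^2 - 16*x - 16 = (x - 4)*(x^2 + 5*x + 4) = (x - 4)*(x + 4)*(x + 1)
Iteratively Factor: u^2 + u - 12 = (u - 3)*(u + 4)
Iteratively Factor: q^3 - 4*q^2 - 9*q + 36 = (q - 3)*(q^2 - q - 12) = (q - 3)*(q + 3)*(q - 4)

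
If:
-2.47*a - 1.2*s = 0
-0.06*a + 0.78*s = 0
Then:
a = 0.00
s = 0.00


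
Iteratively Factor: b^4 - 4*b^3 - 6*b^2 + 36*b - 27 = (b + 3)*(b^3 - 7*b^2 + 15*b - 9) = (b - 3)*(b + 3)*(b^2 - 4*b + 3) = (b - 3)*(b - 1)*(b + 3)*(b - 3)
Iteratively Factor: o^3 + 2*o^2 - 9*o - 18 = (o + 2)*(o^2 - 9) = (o - 3)*(o + 2)*(o + 3)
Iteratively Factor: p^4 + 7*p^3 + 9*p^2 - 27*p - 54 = (p + 3)*(p^3 + 4*p^2 - 3*p - 18) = (p + 3)^2*(p^2 + p - 6) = (p + 3)^3*(p - 2)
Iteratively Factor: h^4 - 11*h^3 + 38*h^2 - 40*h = (h - 2)*(h^3 - 9*h^2 + 20*h) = (h - 4)*(h - 2)*(h^2 - 5*h) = h*(h - 4)*(h - 2)*(h - 5)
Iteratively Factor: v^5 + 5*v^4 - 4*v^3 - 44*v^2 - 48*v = (v + 2)*(v^4 + 3*v^3 - 10*v^2 - 24*v) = v*(v + 2)*(v^3 + 3*v^2 - 10*v - 24) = v*(v - 3)*(v + 2)*(v^2 + 6*v + 8) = v*(v - 3)*(v + 2)^2*(v + 4)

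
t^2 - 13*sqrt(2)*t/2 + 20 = (t - 4*sqrt(2))*(t - 5*sqrt(2)/2)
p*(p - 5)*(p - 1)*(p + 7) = p^4 + p^3 - 37*p^2 + 35*p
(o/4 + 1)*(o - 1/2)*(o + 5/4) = o^3/4 + 19*o^2/16 + 19*o/32 - 5/8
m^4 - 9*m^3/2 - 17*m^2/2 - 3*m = m*(m - 6)*(m + 1/2)*(m + 1)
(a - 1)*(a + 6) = a^2 + 5*a - 6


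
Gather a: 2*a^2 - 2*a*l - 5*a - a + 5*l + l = 2*a^2 + a*(-2*l - 6) + 6*l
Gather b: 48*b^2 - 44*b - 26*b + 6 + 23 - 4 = 48*b^2 - 70*b + 25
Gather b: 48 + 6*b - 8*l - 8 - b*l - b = b*(5 - l) - 8*l + 40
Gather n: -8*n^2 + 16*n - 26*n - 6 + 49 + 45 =-8*n^2 - 10*n + 88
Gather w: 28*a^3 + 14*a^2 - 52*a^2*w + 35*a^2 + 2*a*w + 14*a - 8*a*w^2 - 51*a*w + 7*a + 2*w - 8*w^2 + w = 28*a^3 + 49*a^2 + 21*a + w^2*(-8*a - 8) + w*(-52*a^2 - 49*a + 3)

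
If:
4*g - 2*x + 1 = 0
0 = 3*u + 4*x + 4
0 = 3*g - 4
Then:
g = 4/3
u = -50/9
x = 19/6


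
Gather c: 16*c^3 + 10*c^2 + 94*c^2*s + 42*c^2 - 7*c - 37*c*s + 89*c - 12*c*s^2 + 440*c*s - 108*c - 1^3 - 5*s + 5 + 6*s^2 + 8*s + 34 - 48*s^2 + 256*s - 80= 16*c^3 + c^2*(94*s + 52) + c*(-12*s^2 + 403*s - 26) - 42*s^2 + 259*s - 42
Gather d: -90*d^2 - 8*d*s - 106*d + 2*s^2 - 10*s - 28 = -90*d^2 + d*(-8*s - 106) + 2*s^2 - 10*s - 28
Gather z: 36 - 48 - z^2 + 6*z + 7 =-z^2 + 6*z - 5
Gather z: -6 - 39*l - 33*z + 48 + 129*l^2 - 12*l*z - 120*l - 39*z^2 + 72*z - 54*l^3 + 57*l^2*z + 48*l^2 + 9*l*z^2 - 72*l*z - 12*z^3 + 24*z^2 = -54*l^3 + 177*l^2 - 159*l - 12*z^3 + z^2*(9*l - 15) + z*(57*l^2 - 84*l + 39) + 42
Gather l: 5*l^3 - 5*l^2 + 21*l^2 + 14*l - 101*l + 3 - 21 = 5*l^3 + 16*l^2 - 87*l - 18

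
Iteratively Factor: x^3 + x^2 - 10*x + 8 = (x - 2)*(x^2 + 3*x - 4) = (x - 2)*(x - 1)*(x + 4)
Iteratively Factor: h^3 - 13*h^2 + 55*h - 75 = (h - 5)*(h^2 - 8*h + 15) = (h - 5)^2*(h - 3)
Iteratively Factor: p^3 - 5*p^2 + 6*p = (p - 2)*(p^2 - 3*p) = p*(p - 2)*(p - 3)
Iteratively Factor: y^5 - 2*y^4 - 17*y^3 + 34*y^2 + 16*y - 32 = (y - 2)*(y^4 - 17*y^2 + 16) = (y - 2)*(y + 4)*(y^3 - 4*y^2 - y + 4) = (y - 2)*(y + 1)*(y + 4)*(y^2 - 5*y + 4) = (y - 2)*(y - 1)*(y + 1)*(y + 4)*(y - 4)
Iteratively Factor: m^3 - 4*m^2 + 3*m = (m - 1)*(m^2 - 3*m) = m*(m - 1)*(m - 3)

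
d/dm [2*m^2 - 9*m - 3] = 4*m - 9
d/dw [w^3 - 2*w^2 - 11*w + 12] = 3*w^2 - 4*w - 11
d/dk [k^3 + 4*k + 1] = 3*k^2 + 4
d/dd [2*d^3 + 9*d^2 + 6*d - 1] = 6*d^2 + 18*d + 6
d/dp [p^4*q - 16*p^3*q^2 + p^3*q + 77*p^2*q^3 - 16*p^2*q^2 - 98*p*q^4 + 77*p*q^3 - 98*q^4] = q*(4*p^3 - 48*p^2*q + 3*p^2 + 154*p*q^2 - 32*p*q - 98*q^3 + 77*q^2)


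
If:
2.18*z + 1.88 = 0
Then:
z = -0.86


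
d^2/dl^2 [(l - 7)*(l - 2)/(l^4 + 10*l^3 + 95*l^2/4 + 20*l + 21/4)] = 8*(48*l^8 - 384*l^7 - 8060*l^6 - 21780*l^5 + 77712*l^4 + 376215*l^3 + 545769*l^2 + 337785*l + 77231)/(64*l^12 + 1920*l^11 + 23760*l^10 + 159040*l^9 + 642108*l^8 + 1669560*l^7 + 2906855*l^6 + 3453120*l^5 + 2801067*l^4 + 1522520*l^3 + 528885*l^2 + 105840*l + 9261)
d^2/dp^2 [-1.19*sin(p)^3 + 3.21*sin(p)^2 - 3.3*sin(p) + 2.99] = 4.1925*sin(p) - 2.6775*sin(3*p) + 6.42*cos(2*p)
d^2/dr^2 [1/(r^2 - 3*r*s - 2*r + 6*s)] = 2*(-r^2 + 3*r*s + 2*r - 6*s + (-2*r + 3*s + 2)^2)/(r^2 - 3*r*s - 2*r + 6*s)^3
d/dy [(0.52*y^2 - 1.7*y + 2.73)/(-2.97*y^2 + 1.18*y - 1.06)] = (-4.4354*y^2 + 15.1138*y - 1.4194)/(8.8209*y^4 - 7.0092*y^3 + 7.6888*y^2 - 2.5016*y + 1.1236)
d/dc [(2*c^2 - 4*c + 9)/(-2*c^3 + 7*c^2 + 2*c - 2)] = 2*(2*c^4 - 8*c^3 + 43*c^2 - 67*c - 5)/(4*c^6 - 28*c^5 + 41*c^4 + 36*c^3 - 24*c^2 - 8*c + 4)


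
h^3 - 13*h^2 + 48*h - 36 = (h - 6)^2*(h - 1)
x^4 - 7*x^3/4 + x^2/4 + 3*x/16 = x*(x - 3/2)*(x - 1/2)*(x + 1/4)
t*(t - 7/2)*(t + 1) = t^3 - 5*t^2/2 - 7*t/2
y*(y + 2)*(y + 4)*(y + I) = y^4 + 6*y^3 + I*y^3 + 8*y^2 + 6*I*y^2 + 8*I*y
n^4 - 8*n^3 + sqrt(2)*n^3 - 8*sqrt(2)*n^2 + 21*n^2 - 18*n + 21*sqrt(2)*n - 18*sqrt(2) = (n - 3)^2*(n - 2)*(n + sqrt(2))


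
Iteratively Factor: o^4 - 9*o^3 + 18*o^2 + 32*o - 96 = (o - 4)*(o^3 - 5*o^2 - 2*o + 24) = (o - 4)*(o + 2)*(o^2 - 7*o + 12) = (o - 4)*(o - 3)*(o + 2)*(o - 4)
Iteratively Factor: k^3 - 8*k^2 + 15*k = (k)*(k^2 - 8*k + 15) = k*(k - 5)*(k - 3)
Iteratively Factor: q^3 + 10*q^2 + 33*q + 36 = (q + 3)*(q^2 + 7*q + 12) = (q + 3)*(q + 4)*(q + 3)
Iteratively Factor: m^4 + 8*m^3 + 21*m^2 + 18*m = (m + 2)*(m^3 + 6*m^2 + 9*m) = (m + 2)*(m + 3)*(m^2 + 3*m) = m*(m + 2)*(m + 3)*(m + 3)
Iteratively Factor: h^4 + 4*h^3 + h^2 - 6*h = (h + 3)*(h^3 + h^2 - 2*h) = (h - 1)*(h + 3)*(h^2 + 2*h) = h*(h - 1)*(h + 3)*(h + 2)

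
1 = 1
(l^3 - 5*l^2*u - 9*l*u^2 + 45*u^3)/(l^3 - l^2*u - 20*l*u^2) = (l^2 - 9*u^2)/(l*(l + 4*u))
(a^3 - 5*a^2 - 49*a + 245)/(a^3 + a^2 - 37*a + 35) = (a - 7)/(a - 1)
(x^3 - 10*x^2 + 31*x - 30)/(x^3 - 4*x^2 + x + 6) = (x - 5)/(x + 1)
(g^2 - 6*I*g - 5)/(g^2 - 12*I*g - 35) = (g - I)/(g - 7*I)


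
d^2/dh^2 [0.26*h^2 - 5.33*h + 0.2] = 0.520000000000000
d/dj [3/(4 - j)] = 3/(j - 4)^2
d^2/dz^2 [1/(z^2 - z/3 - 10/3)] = 6*(9*z^2 - 3*z - (6*z - 1)^2 - 30)/(-3*z^2 + z + 10)^3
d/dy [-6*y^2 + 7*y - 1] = 7 - 12*y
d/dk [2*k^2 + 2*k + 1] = 4*k + 2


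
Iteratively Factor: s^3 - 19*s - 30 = (s - 5)*(s^2 + 5*s + 6) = (s - 5)*(s + 3)*(s + 2)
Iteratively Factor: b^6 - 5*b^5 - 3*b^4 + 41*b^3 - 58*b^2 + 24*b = (b - 1)*(b^5 - 4*b^4 - 7*b^3 + 34*b^2 - 24*b) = (b - 1)^2*(b^4 - 3*b^3 - 10*b^2 + 24*b) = (b - 4)*(b - 1)^2*(b^3 + b^2 - 6*b) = (b - 4)*(b - 1)^2*(b + 3)*(b^2 - 2*b) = b*(b - 4)*(b - 1)^2*(b + 3)*(b - 2)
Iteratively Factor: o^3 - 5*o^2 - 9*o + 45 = (o - 3)*(o^2 - 2*o - 15) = (o - 3)*(o + 3)*(o - 5)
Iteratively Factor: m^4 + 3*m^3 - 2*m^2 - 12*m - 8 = (m + 2)*(m^3 + m^2 - 4*m - 4) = (m + 2)^2*(m^2 - m - 2) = (m + 1)*(m + 2)^2*(m - 2)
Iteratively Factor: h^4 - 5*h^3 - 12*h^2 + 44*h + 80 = (h + 2)*(h^3 - 7*h^2 + 2*h + 40) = (h - 5)*(h + 2)*(h^2 - 2*h - 8) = (h - 5)*(h + 2)^2*(h - 4)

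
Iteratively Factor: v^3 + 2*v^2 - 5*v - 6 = (v + 3)*(v^2 - v - 2) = (v - 2)*(v + 3)*(v + 1)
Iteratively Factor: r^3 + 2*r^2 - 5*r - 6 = (r + 3)*(r^2 - r - 2) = (r + 1)*(r + 3)*(r - 2)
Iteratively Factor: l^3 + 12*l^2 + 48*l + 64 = (l + 4)*(l^2 + 8*l + 16) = (l + 4)^2*(l + 4)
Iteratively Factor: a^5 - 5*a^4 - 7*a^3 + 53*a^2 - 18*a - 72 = (a - 2)*(a^4 - 3*a^3 - 13*a^2 + 27*a + 36) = (a - 2)*(a + 1)*(a^3 - 4*a^2 - 9*a + 36) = (a - 2)*(a + 1)*(a + 3)*(a^2 - 7*a + 12) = (a - 3)*(a - 2)*(a + 1)*(a + 3)*(a - 4)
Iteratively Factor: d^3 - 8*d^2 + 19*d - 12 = (d - 4)*(d^2 - 4*d + 3) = (d - 4)*(d - 1)*(d - 3)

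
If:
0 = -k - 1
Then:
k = -1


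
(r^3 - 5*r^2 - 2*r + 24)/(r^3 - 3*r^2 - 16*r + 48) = (r + 2)/(r + 4)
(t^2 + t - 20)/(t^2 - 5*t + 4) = (t + 5)/(t - 1)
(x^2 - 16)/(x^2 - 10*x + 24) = (x + 4)/(x - 6)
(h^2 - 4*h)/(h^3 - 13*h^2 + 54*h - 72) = h/(h^2 - 9*h + 18)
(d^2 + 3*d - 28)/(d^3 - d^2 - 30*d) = (-d^2 - 3*d + 28)/(d*(-d^2 + d + 30))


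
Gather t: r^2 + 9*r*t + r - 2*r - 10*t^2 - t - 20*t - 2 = r^2 - r - 10*t^2 + t*(9*r - 21) - 2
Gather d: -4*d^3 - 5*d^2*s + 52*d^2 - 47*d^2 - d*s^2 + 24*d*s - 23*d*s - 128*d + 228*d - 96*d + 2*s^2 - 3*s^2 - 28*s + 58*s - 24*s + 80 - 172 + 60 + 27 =-4*d^3 + d^2*(5 - 5*s) + d*(-s^2 + s + 4) - s^2 + 6*s - 5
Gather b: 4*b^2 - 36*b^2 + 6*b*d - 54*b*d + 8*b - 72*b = -32*b^2 + b*(-48*d - 64)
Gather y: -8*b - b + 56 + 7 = 63 - 9*b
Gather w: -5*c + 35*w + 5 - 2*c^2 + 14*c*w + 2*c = -2*c^2 - 3*c + w*(14*c + 35) + 5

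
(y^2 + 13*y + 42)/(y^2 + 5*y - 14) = (y + 6)/(y - 2)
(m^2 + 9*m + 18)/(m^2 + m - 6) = (m + 6)/(m - 2)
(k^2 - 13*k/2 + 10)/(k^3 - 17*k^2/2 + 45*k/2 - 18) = (2*k - 5)/(2*k^2 - 9*k + 9)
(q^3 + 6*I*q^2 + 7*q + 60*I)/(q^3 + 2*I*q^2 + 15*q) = (q + 4*I)/q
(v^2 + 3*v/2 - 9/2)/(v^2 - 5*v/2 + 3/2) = (v + 3)/(v - 1)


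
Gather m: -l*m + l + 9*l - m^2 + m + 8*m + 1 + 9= 10*l - m^2 + m*(9 - l) + 10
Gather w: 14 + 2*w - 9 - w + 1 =w + 6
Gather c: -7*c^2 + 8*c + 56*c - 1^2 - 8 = -7*c^2 + 64*c - 9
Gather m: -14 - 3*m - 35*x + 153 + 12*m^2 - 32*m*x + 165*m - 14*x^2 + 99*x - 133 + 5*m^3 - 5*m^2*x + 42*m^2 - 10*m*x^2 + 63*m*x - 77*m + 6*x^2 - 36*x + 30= 5*m^3 + m^2*(54 - 5*x) + m*(-10*x^2 + 31*x + 85) - 8*x^2 + 28*x + 36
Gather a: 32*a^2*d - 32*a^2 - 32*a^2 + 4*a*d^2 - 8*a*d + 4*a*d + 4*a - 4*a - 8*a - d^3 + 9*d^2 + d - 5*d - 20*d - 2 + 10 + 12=a^2*(32*d - 64) + a*(4*d^2 - 4*d - 8) - d^3 + 9*d^2 - 24*d + 20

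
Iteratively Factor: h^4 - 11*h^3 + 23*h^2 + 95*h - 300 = (h - 4)*(h^3 - 7*h^2 - 5*h + 75) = (h - 5)*(h - 4)*(h^2 - 2*h - 15) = (h - 5)*(h - 4)*(h + 3)*(h - 5)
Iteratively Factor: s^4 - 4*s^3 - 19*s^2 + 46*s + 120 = (s - 4)*(s^3 - 19*s - 30) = (s - 5)*(s - 4)*(s^2 + 5*s + 6) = (s - 5)*(s - 4)*(s + 3)*(s + 2)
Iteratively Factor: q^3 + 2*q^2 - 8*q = (q + 4)*(q^2 - 2*q) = (q - 2)*(q + 4)*(q)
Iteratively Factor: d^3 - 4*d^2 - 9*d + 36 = (d - 3)*(d^2 - d - 12) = (d - 3)*(d + 3)*(d - 4)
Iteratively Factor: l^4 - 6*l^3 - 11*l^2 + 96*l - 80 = (l - 4)*(l^3 - 2*l^2 - 19*l + 20) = (l - 4)*(l + 4)*(l^2 - 6*l + 5) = (l - 4)*(l - 1)*(l + 4)*(l - 5)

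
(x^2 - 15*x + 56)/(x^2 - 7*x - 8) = (x - 7)/(x + 1)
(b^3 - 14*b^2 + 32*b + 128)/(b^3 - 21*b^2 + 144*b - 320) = (b + 2)/(b - 5)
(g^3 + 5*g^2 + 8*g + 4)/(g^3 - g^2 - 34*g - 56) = (g^2 + 3*g + 2)/(g^2 - 3*g - 28)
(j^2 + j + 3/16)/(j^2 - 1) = (j^2 + j + 3/16)/(j^2 - 1)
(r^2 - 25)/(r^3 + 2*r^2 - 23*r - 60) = (r + 5)/(r^2 + 7*r + 12)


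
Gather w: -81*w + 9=9 - 81*w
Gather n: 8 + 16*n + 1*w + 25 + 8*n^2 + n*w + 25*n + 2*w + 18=8*n^2 + n*(w + 41) + 3*w + 51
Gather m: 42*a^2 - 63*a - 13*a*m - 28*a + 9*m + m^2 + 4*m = 42*a^2 - 91*a + m^2 + m*(13 - 13*a)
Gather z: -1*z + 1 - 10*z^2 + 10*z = -10*z^2 + 9*z + 1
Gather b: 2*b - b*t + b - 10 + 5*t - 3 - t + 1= b*(3 - t) + 4*t - 12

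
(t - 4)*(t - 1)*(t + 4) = t^3 - t^2 - 16*t + 16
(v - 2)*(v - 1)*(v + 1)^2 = v^4 - v^3 - 3*v^2 + v + 2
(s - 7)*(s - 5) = s^2 - 12*s + 35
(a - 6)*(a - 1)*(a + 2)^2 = a^4 - 3*a^3 - 18*a^2 - 4*a + 24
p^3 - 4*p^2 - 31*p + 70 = (p - 7)*(p - 2)*(p + 5)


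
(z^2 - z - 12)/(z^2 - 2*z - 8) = (z + 3)/(z + 2)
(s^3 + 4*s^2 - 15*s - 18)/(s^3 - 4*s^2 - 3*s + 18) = (s^2 + 7*s + 6)/(s^2 - s - 6)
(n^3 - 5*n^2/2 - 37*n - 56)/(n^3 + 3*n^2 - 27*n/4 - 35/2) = 2*(n - 8)/(2*n - 5)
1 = 1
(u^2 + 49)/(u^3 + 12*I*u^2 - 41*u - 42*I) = (u - 7*I)/(u^2 + 5*I*u - 6)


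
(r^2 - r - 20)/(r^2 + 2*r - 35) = (r + 4)/(r + 7)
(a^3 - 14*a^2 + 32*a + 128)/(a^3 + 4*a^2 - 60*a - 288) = (a^2 - 6*a - 16)/(a^2 + 12*a + 36)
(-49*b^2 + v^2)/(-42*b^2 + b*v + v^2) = (-7*b + v)/(-6*b + v)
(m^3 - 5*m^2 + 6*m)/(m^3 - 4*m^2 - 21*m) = (-m^2 + 5*m - 6)/(-m^2 + 4*m + 21)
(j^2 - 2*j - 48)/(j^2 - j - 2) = (-j^2 + 2*j + 48)/(-j^2 + j + 2)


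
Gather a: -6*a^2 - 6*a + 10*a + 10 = -6*a^2 + 4*a + 10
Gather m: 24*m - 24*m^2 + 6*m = -24*m^2 + 30*m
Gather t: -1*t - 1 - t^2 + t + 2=1 - t^2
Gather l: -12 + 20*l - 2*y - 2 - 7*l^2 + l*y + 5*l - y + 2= -7*l^2 + l*(y + 25) - 3*y - 12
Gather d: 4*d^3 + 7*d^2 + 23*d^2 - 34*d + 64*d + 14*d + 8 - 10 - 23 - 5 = 4*d^3 + 30*d^2 + 44*d - 30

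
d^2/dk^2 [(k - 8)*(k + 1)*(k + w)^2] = 12*k^2 + 12*k*w - 42*k + 2*w^2 - 28*w - 16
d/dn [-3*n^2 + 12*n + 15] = 12 - 6*n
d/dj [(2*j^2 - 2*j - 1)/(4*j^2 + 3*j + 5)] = 7*(2*j^2 + 4*j - 1)/(16*j^4 + 24*j^3 + 49*j^2 + 30*j + 25)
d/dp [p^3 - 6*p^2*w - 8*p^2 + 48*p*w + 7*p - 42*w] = 3*p^2 - 12*p*w - 16*p + 48*w + 7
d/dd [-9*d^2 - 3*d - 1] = -18*d - 3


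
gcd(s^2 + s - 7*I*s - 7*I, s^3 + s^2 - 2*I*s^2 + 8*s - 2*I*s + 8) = s + 1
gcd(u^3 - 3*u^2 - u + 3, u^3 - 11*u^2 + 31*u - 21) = u^2 - 4*u + 3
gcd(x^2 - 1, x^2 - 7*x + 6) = x - 1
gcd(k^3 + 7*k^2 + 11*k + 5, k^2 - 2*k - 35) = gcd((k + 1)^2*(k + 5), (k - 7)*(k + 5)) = k + 5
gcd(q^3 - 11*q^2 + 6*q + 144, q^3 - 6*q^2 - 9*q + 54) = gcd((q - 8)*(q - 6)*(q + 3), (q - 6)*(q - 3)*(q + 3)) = q^2 - 3*q - 18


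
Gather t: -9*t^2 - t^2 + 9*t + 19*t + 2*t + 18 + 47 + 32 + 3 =-10*t^2 + 30*t + 100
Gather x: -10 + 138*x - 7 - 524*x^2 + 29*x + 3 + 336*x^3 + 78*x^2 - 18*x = 336*x^3 - 446*x^2 + 149*x - 14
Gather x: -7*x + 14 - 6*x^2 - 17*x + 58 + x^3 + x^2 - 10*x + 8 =x^3 - 5*x^2 - 34*x + 80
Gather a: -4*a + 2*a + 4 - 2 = 2 - 2*a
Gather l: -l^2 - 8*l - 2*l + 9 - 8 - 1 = -l^2 - 10*l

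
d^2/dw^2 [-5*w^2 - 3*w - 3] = -10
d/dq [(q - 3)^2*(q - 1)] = (q - 3)*(3*q - 5)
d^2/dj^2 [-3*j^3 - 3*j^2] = -18*j - 6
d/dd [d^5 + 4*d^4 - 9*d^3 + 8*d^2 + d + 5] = 5*d^4 + 16*d^3 - 27*d^2 + 16*d + 1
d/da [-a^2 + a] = 1 - 2*a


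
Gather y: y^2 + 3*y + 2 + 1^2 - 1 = y^2 + 3*y + 2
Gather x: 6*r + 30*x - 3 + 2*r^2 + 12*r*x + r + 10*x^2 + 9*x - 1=2*r^2 + 7*r + 10*x^2 + x*(12*r + 39) - 4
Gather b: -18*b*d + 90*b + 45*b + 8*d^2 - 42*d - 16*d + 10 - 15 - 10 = b*(135 - 18*d) + 8*d^2 - 58*d - 15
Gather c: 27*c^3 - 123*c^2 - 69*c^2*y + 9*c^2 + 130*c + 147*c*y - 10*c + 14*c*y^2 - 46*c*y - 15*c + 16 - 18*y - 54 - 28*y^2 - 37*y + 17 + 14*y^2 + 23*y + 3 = 27*c^3 + c^2*(-69*y - 114) + c*(14*y^2 + 101*y + 105) - 14*y^2 - 32*y - 18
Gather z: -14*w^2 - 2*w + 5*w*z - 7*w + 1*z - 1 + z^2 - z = -14*w^2 + 5*w*z - 9*w + z^2 - 1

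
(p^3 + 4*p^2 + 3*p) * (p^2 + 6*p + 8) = p^5 + 10*p^4 + 35*p^3 + 50*p^2 + 24*p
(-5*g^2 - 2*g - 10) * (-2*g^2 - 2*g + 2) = 10*g^4 + 14*g^3 + 14*g^2 + 16*g - 20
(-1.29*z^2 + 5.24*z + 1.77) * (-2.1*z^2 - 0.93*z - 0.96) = 2.709*z^4 - 9.8043*z^3 - 7.3518*z^2 - 6.6765*z - 1.6992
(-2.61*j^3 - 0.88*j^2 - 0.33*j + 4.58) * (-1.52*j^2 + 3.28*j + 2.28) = 3.9672*j^5 - 7.2232*j^4 - 8.3356*j^3 - 10.0504*j^2 + 14.27*j + 10.4424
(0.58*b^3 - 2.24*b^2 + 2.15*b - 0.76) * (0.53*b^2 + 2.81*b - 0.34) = 0.3074*b^5 + 0.4426*b^4 - 5.3521*b^3 + 6.4003*b^2 - 2.8666*b + 0.2584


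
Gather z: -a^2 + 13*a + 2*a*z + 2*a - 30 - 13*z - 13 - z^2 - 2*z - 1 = -a^2 + 15*a - z^2 + z*(2*a - 15) - 44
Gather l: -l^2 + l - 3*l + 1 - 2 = -l^2 - 2*l - 1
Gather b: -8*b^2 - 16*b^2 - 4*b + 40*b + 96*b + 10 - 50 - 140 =-24*b^2 + 132*b - 180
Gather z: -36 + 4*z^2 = 4*z^2 - 36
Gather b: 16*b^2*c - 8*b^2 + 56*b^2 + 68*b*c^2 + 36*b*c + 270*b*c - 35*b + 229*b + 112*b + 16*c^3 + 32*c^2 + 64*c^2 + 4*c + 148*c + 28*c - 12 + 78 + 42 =b^2*(16*c + 48) + b*(68*c^2 + 306*c + 306) + 16*c^3 + 96*c^2 + 180*c + 108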